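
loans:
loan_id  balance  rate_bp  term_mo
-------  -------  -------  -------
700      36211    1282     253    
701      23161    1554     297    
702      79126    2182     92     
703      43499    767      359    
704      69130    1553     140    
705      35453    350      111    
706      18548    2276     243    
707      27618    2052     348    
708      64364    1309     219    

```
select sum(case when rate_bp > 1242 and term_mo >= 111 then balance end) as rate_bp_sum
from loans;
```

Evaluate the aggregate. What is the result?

239032

loan_id=700: ✓ → 36211
loan_id=701: ✓ → 23161
loan_id=702: ✗
loan_id=703: ✗
loan_id=704: ✓ → 69130
loan_id=705: ✗
loan_id=706: ✓ → 18548
loan_id=707: ✓ → 27618
loan_id=708: ✓ → 64364
rate_bp_sum = 36211 + 23161 + 69130 + 18548 + 27618 + 64364 = 239032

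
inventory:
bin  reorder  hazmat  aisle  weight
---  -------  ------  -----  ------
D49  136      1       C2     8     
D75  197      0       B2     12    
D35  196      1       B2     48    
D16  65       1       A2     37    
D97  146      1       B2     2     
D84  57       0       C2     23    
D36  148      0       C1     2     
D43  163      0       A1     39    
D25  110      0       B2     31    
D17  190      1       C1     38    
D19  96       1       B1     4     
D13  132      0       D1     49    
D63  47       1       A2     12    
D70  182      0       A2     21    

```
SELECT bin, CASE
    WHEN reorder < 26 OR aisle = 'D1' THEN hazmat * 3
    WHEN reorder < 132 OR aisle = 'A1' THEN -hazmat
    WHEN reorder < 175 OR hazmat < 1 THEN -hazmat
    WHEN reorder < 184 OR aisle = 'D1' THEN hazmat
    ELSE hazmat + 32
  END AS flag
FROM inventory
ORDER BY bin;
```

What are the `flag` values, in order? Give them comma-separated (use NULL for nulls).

0, -1, 33, -1, 0, 33, 0, 0, -1, -1, 0, 0, 0, -1

bin=D13: reorder < 26 OR aisle = 'D1' → 0
bin=D16: reorder < 132 OR aisle = 'A1' → -1
bin=D17: ELSE → 33
bin=D19: reorder < 132 OR aisle = 'A1' → -1
bin=D25: reorder < 132 OR aisle = 'A1' → 0
bin=D35: ELSE → 33
bin=D36: reorder < 175 OR hazmat < 1 → 0
bin=D43: reorder < 132 OR aisle = 'A1' → 0
bin=D49: reorder < 175 OR hazmat < 1 → -1
bin=D63: reorder < 132 OR aisle = 'A1' → -1
bin=D70: reorder < 175 OR hazmat < 1 → 0
bin=D75: reorder < 175 OR hazmat < 1 → 0
bin=D84: reorder < 132 OR aisle = 'A1' → 0
bin=D97: reorder < 175 OR hazmat < 1 → -1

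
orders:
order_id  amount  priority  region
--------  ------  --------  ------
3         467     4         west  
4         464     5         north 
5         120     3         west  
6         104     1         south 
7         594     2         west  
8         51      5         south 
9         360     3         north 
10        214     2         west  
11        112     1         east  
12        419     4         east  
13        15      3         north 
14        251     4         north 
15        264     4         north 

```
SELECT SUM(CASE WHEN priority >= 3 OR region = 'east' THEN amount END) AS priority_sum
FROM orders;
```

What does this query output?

2523

order_id=3: ✓ → 467
order_id=4: ✓ → 464
order_id=5: ✓ → 120
order_id=6: ✗
order_id=7: ✗
order_id=8: ✓ → 51
order_id=9: ✓ → 360
order_id=10: ✗
order_id=11: ✓ → 112
order_id=12: ✓ → 419
order_id=13: ✓ → 15
order_id=14: ✓ → 251
order_id=15: ✓ → 264
priority_sum = 467 + 464 + 120 + 51 + 360 + 112 + 419 + 15 + 251 + 264 = 2523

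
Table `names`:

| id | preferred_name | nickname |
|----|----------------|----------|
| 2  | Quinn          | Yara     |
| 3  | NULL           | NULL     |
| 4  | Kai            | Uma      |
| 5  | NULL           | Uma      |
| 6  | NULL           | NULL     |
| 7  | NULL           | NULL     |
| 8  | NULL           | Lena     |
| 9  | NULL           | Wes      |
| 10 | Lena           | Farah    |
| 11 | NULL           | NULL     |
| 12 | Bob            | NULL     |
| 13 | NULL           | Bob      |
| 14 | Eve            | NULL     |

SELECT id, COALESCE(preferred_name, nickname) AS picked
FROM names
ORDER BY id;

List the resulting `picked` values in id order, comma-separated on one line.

id=2: preferred_name=Quinn → Quinn
id=3: preferred_name=NULL, nickname=NULL (all NULL) → NULL
id=4: preferred_name=Kai → Kai
id=5: preferred_name=NULL, nickname=Uma → Uma
id=6: preferred_name=NULL, nickname=NULL (all NULL) → NULL
id=7: preferred_name=NULL, nickname=NULL (all NULL) → NULL
id=8: preferred_name=NULL, nickname=Lena → Lena
id=9: preferred_name=NULL, nickname=Wes → Wes
id=10: preferred_name=Lena → Lena
id=11: preferred_name=NULL, nickname=NULL (all NULL) → NULL
id=12: preferred_name=Bob → Bob
id=13: preferred_name=NULL, nickname=Bob → Bob
id=14: preferred_name=Eve → Eve

Quinn, NULL, Kai, Uma, NULL, NULL, Lena, Wes, Lena, NULL, Bob, Bob, Eve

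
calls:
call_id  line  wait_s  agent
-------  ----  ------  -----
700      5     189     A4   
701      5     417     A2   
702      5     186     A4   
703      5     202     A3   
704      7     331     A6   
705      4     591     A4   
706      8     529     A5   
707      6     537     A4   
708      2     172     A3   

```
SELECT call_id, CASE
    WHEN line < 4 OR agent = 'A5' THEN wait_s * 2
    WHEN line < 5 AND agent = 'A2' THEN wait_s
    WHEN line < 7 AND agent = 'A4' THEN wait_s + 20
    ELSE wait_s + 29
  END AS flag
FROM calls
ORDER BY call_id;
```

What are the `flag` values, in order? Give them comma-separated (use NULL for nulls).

call_id=700: line < 7 AND agent = 'A4' → 209
call_id=701: ELSE → 446
call_id=702: line < 7 AND agent = 'A4' → 206
call_id=703: ELSE → 231
call_id=704: ELSE → 360
call_id=705: line < 7 AND agent = 'A4' → 611
call_id=706: line < 4 OR agent = 'A5' → 1058
call_id=707: line < 7 AND agent = 'A4' → 557
call_id=708: line < 4 OR agent = 'A5' → 344

209, 446, 206, 231, 360, 611, 1058, 557, 344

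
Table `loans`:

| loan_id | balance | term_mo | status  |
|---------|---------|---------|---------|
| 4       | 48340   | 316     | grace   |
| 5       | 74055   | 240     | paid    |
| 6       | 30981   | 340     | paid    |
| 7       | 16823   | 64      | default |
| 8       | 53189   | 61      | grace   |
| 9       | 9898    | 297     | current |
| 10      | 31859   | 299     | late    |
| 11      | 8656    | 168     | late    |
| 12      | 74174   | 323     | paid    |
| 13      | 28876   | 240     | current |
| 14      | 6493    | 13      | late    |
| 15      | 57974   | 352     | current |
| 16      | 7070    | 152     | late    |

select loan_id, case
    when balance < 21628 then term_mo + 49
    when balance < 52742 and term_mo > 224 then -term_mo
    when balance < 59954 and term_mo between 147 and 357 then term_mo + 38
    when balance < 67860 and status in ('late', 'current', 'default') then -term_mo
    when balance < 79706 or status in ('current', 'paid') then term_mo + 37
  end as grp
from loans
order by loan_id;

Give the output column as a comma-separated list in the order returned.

-316, 277, -340, 113, 98, 346, -299, 217, 360, -240, 62, 390, 201

loan_id=4: balance < 52742 and term_mo > 224 → -316
loan_id=5: balance < 79706 or status in ('current', 'paid') → 277
loan_id=6: balance < 52742 and term_mo > 224 → -340
loan_id=7: balance < 21628 → 113
loan_id=8: balance < 79706 or status in ('current', 'paid') → 98
loan_id=9: balance < 21628 → 346
loan_id=10: balance < 52742 and term_mo > 224 → -299
loan_id=11: balance < 21628 → 217
loan_id=12: balance < 79706 or status in ('current', 'paid') → 360
loan_id=13: balance < 52742 and term_mo > 224 → -240
loan_id=14: balance < 21628 → 62
loan_id=15: balance < 59954 and term_mo between 147 and 357 → 390
loan_id=16: balance < 21628 → 201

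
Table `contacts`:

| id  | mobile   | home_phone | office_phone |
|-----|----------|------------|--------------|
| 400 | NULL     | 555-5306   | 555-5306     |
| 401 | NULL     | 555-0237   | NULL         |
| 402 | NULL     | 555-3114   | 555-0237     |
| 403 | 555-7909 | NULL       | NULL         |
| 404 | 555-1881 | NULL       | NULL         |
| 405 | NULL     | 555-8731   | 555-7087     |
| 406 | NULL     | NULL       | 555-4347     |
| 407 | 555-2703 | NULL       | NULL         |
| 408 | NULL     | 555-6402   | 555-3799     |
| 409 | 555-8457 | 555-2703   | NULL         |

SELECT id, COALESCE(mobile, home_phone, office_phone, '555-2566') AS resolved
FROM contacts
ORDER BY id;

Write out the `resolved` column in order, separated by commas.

id=400: mobile=NULL, home_phone=555-5306 → 555-5306
id=401: mobile=NULL, home_phone=555-0237 → 555-0237
id=402: mobile=NULL, home_phone=555-3114 → 555-3114
id=403: mobile=555-7909 → 555-7909
id=404: mobile=555-1881 → 555-1881
id=405: mobile=NULL, home_phone=555-8731 → 555-8731
id=406: mobile=NULL, home_phone=NULL, office_phone=555-4347 → 555-4347
id=407: mobile=555-2703 → 555-2703
id=408: mobile=NULL, home_phone=555-6402 → 555-6402
id=409: mobile=555-8457 → 555-8457

555-5306, 555-0237, 555-3114, 555-7909, 555-1881, 555-8731, 555-4347, 555-2703, 555-6402, 555-8457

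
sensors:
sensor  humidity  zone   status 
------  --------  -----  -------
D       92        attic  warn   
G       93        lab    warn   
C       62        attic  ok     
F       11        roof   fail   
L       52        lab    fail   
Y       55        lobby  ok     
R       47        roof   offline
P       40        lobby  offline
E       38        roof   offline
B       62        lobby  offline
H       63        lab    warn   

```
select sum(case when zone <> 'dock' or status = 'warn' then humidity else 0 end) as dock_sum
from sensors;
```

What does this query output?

sensor=D: ✓ → 92
sensor=G: ✓ → 93
sensor=C: ✓ → 62
sensor=F: ✓ → 11
sensor=L: ✓ → 52
sensor=Y: ✓ → 55
sensor=R: ✓ → 47
sensor=P: ✓ → 40
sensor=E: ✓ → 38
sensor=B: ✓ → 62
sensor=H: ✓ → 63
dock_sum = 92 + 93 + 62 + 11 + 52 + 55 + 47 + 40 + 38 + 62 + 63 = 615

615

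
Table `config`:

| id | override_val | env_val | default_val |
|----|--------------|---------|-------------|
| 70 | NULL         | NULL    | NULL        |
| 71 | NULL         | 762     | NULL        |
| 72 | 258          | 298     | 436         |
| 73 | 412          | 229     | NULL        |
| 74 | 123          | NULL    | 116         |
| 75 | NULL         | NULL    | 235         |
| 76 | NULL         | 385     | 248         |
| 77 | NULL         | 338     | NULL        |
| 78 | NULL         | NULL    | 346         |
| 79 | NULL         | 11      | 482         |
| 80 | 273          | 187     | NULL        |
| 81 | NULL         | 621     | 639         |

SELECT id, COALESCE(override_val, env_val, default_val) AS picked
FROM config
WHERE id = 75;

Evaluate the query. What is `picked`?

235

id = 75: override_val=NULL, env_val=NULL, default_val=235.
override_val=NULL, env_val=NULL, default_val=235 → 235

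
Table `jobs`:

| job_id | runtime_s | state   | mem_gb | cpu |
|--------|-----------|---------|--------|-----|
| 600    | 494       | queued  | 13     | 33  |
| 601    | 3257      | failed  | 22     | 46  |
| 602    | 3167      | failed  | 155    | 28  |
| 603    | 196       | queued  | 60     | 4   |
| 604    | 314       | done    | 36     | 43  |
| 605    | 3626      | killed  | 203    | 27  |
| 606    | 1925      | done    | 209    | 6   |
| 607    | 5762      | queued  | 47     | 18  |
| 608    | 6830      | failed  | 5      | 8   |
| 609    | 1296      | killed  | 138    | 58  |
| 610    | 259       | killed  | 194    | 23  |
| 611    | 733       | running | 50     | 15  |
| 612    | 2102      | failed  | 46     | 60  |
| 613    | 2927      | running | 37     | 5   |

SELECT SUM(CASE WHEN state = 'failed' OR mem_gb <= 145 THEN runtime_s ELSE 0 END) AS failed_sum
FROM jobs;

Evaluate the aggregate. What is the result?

job_id=600: ✓ → 494
job_id=601: ✓ → 3257
job_id=602: ✓ → 3167
job_id=603: ✓ → 196
job_id=604: ✓ → 314
job_id=605: ✗
job_id=606: ✗
job_id=607: ✓ → 5762
job_id=608: ✓ → 6830
job_id=609: ✓ → 1296
job_id=610: ✗
job_id=611: ✓ → 733
job_id=612: ✓ → 2102
job_id=613: ✓ → 2927
failed_sum = 494 + 3257 + 3167 + 196 + 314 + 5762 + 6830 + 1296 + 733 + 2102 + 2927 = 27078

27078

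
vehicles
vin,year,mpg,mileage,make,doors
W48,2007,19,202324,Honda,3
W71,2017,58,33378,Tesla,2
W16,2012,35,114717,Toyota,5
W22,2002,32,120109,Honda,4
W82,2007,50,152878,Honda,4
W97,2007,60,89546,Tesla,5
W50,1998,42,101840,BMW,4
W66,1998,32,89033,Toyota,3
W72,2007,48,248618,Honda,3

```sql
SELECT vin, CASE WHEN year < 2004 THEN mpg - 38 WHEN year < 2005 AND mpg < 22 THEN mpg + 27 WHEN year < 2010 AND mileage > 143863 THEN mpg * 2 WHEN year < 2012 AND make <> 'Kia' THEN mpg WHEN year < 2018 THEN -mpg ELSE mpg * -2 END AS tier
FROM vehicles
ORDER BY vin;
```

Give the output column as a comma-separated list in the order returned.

-35, -6, 38, 4, -6, -58, 96, 100, 60

vin=W16: year < 2018 → -35
vin=W22: year < 2004 → -6
vin=W48: year < 2010 AND mileage > 143863 → 38
vin=W50: year < 2004 → 4
vin=W66: year < 2004 → -6
vin=W71: year < 2018 → -58
vin=W72: year < 2010 AND mileage > 143863 → 96
vin=W82: year < 2010 AND mileage > 143863 → 100
vin=W97: year < 2012 AND make <> 'Kia' → 60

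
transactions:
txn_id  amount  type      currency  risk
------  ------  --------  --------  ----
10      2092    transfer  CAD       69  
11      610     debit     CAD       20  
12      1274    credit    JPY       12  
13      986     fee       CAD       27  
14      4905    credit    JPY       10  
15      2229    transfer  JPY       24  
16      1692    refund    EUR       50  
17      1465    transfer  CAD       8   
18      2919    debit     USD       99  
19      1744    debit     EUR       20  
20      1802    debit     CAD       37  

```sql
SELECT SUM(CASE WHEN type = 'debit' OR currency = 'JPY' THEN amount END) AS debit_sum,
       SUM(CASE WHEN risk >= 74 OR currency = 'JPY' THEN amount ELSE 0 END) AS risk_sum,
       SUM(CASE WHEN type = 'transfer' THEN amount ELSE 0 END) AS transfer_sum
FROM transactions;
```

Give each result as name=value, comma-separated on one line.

[debit_sum: type = 'debit' OR currency = 'JPY']
txn_id=10: ✗
txn_id=11: ✓ → 610
txn_id=12: ✓ → 1274
txn_id=13: ✗
txn_id=14: ✓ → 4905
txn_id=15: ✓ → 2229
txn_id=16: ✗
txn_id=17: ✗
txn_id=18: ✓ → 2919
txn_id=19: ✓ → 1744
txn_id=20: ✓ → 1802
debit_sum = 610 + 1274 + 4905 + 2229 + 2919 + 1744 + 1802 = 15483
—
[risk_sum: risk >= 74 OR currency = 'JPY']
txn_id=10: ✗
txn_id=11: ✗
txn_id=12: ✓ → 1274
txn_id=13: ✗
txn_id=14: ✓ → 4905
txn_id=15: ✓ → 2229
txn_id=16: ✗
txn_id=17: ✗
txn_id=18: ✓ → 2919
txn_id=19: ✗
txn_id=20: ✗
risk_sum = 1274 + 4905 + 2229 + 2919 = 11327
—
[transfer_sum: type = 'transfer']
txn_id=10: ✓ → 2092
txn_id=11: ✗
txn_id=12: ✗
txn_id=13: ✗
txn_id=14: ✗
txn_id=15: ✓ → 2229
txn_id=16: ✗
txn_id=17: ✓ → 1465
txn_id=18: ✗
txn_id=19: ✗
txn_id=20: ✗
transfer_sum = 2092 + 2229 + 1465 = 5786

debit_sum=15483, risk_sum=11327, transfer_sum=5786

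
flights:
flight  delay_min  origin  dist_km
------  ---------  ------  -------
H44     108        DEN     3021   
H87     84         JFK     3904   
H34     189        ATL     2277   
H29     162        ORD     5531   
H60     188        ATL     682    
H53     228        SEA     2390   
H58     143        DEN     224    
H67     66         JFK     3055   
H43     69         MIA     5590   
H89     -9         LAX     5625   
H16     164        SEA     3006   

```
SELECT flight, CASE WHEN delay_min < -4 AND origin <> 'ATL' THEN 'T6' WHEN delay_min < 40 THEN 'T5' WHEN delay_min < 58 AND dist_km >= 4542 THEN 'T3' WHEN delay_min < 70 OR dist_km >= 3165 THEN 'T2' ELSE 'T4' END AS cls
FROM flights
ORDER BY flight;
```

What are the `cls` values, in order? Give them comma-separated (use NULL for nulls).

flight=H16: ELSE → T4
flight=H29: delay_min < 70 OR dist_km >= 3165 → T2
flight=H34: ELSE → T4
flight=H43: delay_min < 70 OR dist_km >= 3165 → T2
flight=H44: ELSE → T4
flight=H53: ELSE → T4
flight=H58: ELSE → T4
flight=H60: ELSE → T4
flight=H67: delay_min < 70 OR dist_km >= 3165 → T2
flight=H87: delay_min < 70 OR dist_km >= 3165 → T2
flight=H89: delay_min < -4 AND origin <> 'ATL' → T6

T4, T2, T4, T2, T4, T4, T4, T4, T2, T2, T6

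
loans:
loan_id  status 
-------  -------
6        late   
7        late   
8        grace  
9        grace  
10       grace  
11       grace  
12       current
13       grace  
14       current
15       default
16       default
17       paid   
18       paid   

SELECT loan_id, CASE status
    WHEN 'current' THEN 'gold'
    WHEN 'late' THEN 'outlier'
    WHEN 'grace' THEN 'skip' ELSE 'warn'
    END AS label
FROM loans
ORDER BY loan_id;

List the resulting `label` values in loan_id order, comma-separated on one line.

outlier, outlier, skip, skip, skip, skip, gold, skip, gold, warn, warn, warn, warn

loan_id=6: status='late' → outlier
loan_id=7: status='late' → outlier
loan_id=8: status='grace' → skip
loan_id=9: status='grace' → skip
loan_id=10: status='grace' → skip
loan_id=11: status='grace' → skip
loan_id=12: status='current' → gold
loan_id=13: status='grace' → skip
loan_id=14: status='current' → gold
loan_id=15: ELSE → warn
loan_id=16: ELSE → warn
loan_id=17: ELSE → warn
loan_id=18: ELSE → warn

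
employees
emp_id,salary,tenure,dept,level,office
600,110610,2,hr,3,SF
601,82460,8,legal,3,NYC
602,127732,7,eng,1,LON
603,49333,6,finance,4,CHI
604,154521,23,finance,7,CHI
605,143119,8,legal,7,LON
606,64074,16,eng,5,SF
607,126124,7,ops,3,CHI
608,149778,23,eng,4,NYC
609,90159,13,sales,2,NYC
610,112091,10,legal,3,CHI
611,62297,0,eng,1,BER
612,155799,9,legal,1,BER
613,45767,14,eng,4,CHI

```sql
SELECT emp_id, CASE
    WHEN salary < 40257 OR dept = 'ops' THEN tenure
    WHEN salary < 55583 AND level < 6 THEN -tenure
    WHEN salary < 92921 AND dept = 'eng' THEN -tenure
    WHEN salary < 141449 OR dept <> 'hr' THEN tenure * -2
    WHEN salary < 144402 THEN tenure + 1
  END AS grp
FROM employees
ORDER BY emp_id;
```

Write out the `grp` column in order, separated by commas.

-4, -16, -14, -6, -46, -16, -16, 7, -46, -26, -20, 0, -18, -14

emp_id=600: salary < 141449 OR dept <> 'hr' → -4
emp_id=601: salary < 141449 OR dept <> 'hr' → -16
emp_id=602: salary < 141449 OR dept <> 'hr' → -14
emp_id=603: salary < 55583 AND level < 6 → -6
emp_id=604: salary < 141449 OR dept <> 'hr' → -46
emp_id=605: salary < 141449 OR dept <> 'hr' → -16
emp_id=606: salary < 92921 AND dept = 'eng' → -16
emp_id=607: salary < 40257 OR dept = 'ops' → 7
emp_id=608: salary < 141449 OR dept <> 'hr' → -46
emp_id=609: salary < 141449 OR dept <> 'hr' → -26
emp_id=610: salary < 141449 OR dept <> 'hr' → -20
emp_id=611: salary < 92921 AND dept = 'eng' → 0
emp_id=612: salary < 141449 OR dept <> 'hr' → -18
emp_id=613: salary < 55583 AND level < 6 → -14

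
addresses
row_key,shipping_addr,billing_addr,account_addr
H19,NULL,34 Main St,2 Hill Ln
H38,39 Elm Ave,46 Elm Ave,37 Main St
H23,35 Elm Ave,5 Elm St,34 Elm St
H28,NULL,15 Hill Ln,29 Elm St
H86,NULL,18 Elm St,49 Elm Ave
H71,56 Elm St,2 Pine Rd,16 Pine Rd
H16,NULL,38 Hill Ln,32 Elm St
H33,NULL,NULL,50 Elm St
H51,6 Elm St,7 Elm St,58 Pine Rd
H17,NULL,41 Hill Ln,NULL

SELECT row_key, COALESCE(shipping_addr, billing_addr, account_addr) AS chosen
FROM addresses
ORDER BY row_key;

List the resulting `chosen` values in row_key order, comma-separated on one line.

38 Hill Ln, 41 Hill Ln, 34 Main St, 35 Elm Ave, 15 Hill Ln, 50 Elm St, 39 Elm Ave, 6 Elm St, 56 Elm St, 18 Elm St

row_key=H16: shipping_addr=NULL, billing_addr=38 Hill Ln → 38 Hill Ln
row_key=H17: shipping_addr=NULL, billing_addr=41 Hill Ln → 41 Hill Ln
row_key=H19: shipping_addr=NULL, billing_addr=34 Main St → 34 Main St
row_key=H23: shipping_addr=35 Elm Ave → 35 Elm Ave
row_key=H28: shipping_addr=NULL, billing_addr=15 Hill Ln → 15 Hill Ln
row_key=H33: shipping_addr=NULL, billing_addr=NULL, account_addr=50 Elm St → 50 Elm St
row_key=H38: shipping_addr=39 Elm Ave → 39 Elm Ave
row_key=H51: shipping_addr=6 Elm St → 6 Elm St
row_key=H71: shipping_addr=56 Elm St → 56 Elm St
row_key=H86: shipping_addr=NULL, billing_addr=18 Elm St → 18 Elm St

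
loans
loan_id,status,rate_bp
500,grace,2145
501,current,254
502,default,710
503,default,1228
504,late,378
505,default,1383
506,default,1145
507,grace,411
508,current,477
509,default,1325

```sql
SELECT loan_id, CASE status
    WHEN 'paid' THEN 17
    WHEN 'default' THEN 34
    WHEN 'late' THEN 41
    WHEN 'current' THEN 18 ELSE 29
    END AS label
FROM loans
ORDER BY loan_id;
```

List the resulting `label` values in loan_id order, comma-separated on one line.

loan_id=500: ELSE → 29
loan_id=501: status='current' → 18
loan_id=502: status='default' → 34
loan_id=503: status='default' → 34
loan_id=504: status='late' → 41
loan_id=505: status='default' → 34
loan_id=506: status='default' → 34
loan_id=507: ELSE → 29
loan_id=508: status='current' → 18
loan_id=509: status='default' → 34

29, 18, 34, 34, 41, 34, 34, 29, 18, 34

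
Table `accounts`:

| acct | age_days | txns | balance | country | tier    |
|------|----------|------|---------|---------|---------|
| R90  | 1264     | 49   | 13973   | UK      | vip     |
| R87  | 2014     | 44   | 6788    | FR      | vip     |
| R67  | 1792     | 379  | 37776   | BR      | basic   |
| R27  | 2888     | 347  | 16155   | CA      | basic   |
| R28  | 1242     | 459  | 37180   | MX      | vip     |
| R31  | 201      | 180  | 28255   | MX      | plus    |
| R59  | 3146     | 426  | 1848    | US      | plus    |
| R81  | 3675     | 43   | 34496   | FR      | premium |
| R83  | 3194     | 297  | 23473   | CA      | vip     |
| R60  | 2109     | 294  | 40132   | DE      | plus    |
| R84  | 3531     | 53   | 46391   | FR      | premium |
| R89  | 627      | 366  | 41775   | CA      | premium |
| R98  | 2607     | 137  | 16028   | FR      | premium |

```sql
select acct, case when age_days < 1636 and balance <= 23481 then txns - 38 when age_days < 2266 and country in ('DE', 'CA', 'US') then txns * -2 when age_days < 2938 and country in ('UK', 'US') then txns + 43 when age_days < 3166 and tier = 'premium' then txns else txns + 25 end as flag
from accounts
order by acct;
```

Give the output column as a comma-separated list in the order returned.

acct=R27: ELSE → 372
acct=R28: ELSE → 484
acct=R31: ELSE → 205
acct=R59: ELSE → 451
acct=R60: age_days < 2266 and country in ('DE', 'CA', 'US') → -588
acct=R67: ELSE → 404
acct=R81: ELSE → 68
acct=R83: ELSE → 322
acct=R84: ELSE → 78
acct=R87: ELSE → 69
acct=R89: age_days < 2266 and country in ('DE', 'CA', 'US') → -732
acct=R90: age_days < 1636 and balance <= 23481 → 11
acct=R98: age_days < 3166 and tier = 'premium' → 137

372, 484, 205, 451, -588, 404, 68, 322, 78, 69, -732, 11, 137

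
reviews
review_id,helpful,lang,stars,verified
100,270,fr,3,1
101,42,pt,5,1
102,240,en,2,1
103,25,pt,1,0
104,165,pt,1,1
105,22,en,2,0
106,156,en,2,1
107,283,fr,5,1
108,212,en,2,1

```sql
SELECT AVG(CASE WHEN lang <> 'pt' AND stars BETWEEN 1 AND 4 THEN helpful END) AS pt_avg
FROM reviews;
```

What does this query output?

180

review_id=100: ✓ → 270
review_id=101: ✗
review_id=102: ✓ → 240
review_id=103: ✗
review_id=104: ✗
review_id=105: ✓ → 22
review_id=106: ✓ → 156
review_id=107: ✗
review_id=108: ✓ → 212
pt_avg = (270 + 240 + 22 + 156 + 212) / 5 = 180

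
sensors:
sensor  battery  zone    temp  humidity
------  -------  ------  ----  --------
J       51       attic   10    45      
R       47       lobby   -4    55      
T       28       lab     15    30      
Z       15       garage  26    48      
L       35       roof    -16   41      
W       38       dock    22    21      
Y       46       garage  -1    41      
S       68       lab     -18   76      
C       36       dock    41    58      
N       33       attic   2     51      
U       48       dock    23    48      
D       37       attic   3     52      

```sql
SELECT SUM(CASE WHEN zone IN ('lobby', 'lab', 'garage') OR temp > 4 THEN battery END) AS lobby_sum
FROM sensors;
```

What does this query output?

377

sensor=J: ✓ → 51
sensor=R: ✓ → 47
sensor=T: ✓ → 28
sensor=Z: ✓ → 15
sensor=L: ✗
sensor=W: ✓ → 38
sensor=Y: ✓ → 46
sensor=S: ✓ → 68
sensor=C: ✓ → 36
sensor=N: ✗
sensor=U: ✓ → 48
sensor=D: ✗
lobby_sum = 51 + 47 + 28 + 15 + 38 + 46 + 68 + 36 + 48 = 377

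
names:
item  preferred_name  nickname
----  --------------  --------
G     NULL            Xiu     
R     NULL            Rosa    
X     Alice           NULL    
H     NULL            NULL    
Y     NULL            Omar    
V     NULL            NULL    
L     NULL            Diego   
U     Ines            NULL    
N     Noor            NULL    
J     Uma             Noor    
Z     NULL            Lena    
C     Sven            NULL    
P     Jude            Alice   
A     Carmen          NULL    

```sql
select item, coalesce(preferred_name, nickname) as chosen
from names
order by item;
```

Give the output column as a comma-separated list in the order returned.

item=A: preferred_name=Carmen → Carmen
item=C: preferred_name=Sven → Sven
item=G: preferred_name=NULL, nickname=Xiu → Xiu
item=H: preferred_name=NULL, nickname=NULL (all NULL) → NULL
item=J: preferred_name=Uma → Uma
item=L: preferred_name=NULL, nickname=Diego → Diego
item=N: preferred_name=Noor → Noor
item=P: preferred_name=Jude → Jude
item=R: preferred_name=NULL, nickname=Rosa → Rosa
item=U: preferred_name=Ines → Ines
item=V: preferred_name=NULL, nickname=NULL (all NULL) → NULL
item=X: preferred_name=Alice → Alice
item=Y: preferred_name=NULL, nickname=Omar → Omar
item=Z: preferred_name=NULL, nickname=Lena → Lena

Carmen, Sven, Xiu, NULL, Uma, Diego, Noor, Jude, Rosa, Ines, NULL, Alice, Omar, Lena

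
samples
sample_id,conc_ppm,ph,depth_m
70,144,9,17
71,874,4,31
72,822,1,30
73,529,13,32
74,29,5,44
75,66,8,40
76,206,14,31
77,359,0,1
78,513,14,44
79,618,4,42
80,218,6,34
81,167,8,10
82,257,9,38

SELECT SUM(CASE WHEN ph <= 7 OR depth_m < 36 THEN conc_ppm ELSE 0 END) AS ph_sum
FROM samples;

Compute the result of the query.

3966

sample_id=70: ✓ → 144
sample_id=71: ✓ → 874
sample_id=72: ✓ → 822
sample_id=73: ✓ → 529
sample_id=74: ✓ → 29
sample_id=75: ✗
sample_id=76: ✓ → 206
sample_id=77: ✓ → 359
sample_id=78: ✗
sample_id=79: ✓ → 618
sample_id=80: ✓ → 218
sample_id=81: ✓ → 167
sample_id=82: ✗
ph_sum = 144 + 874 + 822 + 529 + 29 + 206 + 359 + 618 + 218 + 167 = 3966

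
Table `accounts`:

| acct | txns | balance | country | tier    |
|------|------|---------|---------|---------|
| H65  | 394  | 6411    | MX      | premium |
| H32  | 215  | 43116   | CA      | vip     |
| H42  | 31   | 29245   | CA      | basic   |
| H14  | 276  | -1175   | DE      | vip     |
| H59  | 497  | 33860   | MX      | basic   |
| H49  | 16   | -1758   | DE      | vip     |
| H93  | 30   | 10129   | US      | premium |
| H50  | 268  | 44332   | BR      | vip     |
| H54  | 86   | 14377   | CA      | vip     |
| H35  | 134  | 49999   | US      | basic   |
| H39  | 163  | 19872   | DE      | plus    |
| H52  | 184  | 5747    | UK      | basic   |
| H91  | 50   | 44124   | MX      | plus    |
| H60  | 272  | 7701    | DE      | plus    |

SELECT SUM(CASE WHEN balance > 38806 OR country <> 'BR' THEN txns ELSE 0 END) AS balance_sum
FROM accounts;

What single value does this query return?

acct=H65: ✓ → 394
acct=H32: ✓ → 215
acct=H42: ✓ → 31
acct=H14: ✓ → 276
acct=H59: ✓ → 497
acct=H49: ✓ → 16
acct=H93: ✓ → 30
acct=H50: ✓ → 268
acct=H54: ✓ → 86
acct=H35: ✓ → 134
acct=H39: ✓ → 163
acct=H52: ✓ → 184
acct=H91: ✓ → 50
acct=H60: ✓ → 272
balance_sum = 394 + 215 + 31 + 276 + 497 + 16 + 30 + 268 + 86 + 134 + 163 + 184 + 50 + 272 = 2616

2616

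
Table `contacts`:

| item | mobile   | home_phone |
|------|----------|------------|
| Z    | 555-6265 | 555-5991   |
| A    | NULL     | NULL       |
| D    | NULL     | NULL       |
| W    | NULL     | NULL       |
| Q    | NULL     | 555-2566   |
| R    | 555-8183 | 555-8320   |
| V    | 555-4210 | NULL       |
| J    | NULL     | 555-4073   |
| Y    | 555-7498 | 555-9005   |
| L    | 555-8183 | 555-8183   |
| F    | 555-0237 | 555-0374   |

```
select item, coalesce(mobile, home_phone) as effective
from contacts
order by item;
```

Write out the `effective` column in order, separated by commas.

item=A: mobile=NULL, home_phone=NULL (all NULL) → NULL
item=D: mobile=NULL, home_phone=NULL (all NULL) → NULL
item=F: mobile=555-0237 → 555-0237
item=J: mobile=NULL, home_phone=555-4073 → 555-4073
item=L: mobile=555-8183 → 555-8183
item=Q: mobile=NULL, home_phone=555-2566 → 555-2566
item=R: mobile=555-8183 → 555-8183
item=V: mobile=555-4210 → 555-4210
item=W: mobile=NULL, home_phone=NULL (all NULL) → NULL
item=Y: mobile=555-7498 → 555-7498
item=Z: mobile=555-6265 → 555-6265

NULL, NULL, 555-0237, 555-4073, 555-8183, 555-2566, 555-8183, 555-4210, NULL, 555-7498, 555-6265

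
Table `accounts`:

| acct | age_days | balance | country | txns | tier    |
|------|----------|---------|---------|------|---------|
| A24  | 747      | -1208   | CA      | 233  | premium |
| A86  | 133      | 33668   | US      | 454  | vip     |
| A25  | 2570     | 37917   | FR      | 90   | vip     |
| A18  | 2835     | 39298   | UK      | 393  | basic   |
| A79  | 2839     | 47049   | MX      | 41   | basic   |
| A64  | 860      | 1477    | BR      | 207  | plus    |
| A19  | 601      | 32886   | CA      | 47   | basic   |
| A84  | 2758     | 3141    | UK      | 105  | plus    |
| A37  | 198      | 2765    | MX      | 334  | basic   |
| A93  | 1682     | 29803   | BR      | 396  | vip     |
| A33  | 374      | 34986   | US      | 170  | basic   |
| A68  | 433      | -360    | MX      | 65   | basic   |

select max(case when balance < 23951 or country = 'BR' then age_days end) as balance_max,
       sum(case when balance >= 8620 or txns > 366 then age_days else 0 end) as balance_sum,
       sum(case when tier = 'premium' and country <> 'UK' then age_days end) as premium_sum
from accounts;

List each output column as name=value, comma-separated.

balance_max=2758, balance_sum=11034, premium_sum=747

[balance_max: balance < 23951 or country = 'BR']
acct=A24: ✓ → 747
acct=A86: ✗
acct=A25: ✗
acct=A18: ✗
acct=A79: ✗
acct=A64: ✓ → 860
acct=A19: ✗
acct=A84: ✓ → 2758
acct=A37: ✓ → 198
acct=A93: ✓ → 1682
acct=A33: ✗
acct=A68: ✓ → 433
balance_max = MAX(747, 860, 2758, 198, 1682, 433) = 2758
—
[balance_sum: balance >= 8620 or txns > 366]
acct=A24: ✗
acct=A86: ✓ → 133
acct=A25: ✓ → 2570
acct=A18: ✓ → 2835
acct=A79: ✓ → 2839
acct=A64: ✗
acct=A19: ✓ → 601
acct=A84: ✗
acct=A37: ✗
acct=A93: ✓ → 1682
acct=A33: ✓ → 374
acct=A68: ✗
balance_sum = 133 + 2570 + 2835 + 2839 + 601 + 1682 + 374 = 11034
—
[premium_sum: tier = 'premium' and country <> 'UK']
acct=A24: ✓ → 747
acct=A86: ✗
acct=A25: ✗
acct=A18: ✗
acct=A79: ✗
acct=A64: ✗
acct=A19: ✗
acct=A84: ✗
acct=A37: ✗
acct=A93: ✗
acct=A33: ✗
acct=A68: ✗
premium_sum = 747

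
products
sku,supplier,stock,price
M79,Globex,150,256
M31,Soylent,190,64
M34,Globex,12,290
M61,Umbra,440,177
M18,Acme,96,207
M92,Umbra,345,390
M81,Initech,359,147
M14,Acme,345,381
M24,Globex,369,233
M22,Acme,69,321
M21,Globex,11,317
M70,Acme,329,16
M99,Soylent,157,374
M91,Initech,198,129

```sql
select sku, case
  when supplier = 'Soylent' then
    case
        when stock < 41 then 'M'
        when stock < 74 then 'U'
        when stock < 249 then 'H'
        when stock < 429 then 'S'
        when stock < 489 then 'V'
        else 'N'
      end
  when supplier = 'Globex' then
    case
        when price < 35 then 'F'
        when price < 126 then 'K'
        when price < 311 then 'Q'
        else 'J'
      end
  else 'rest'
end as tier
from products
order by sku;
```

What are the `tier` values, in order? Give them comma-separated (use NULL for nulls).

rest, rest, J, rest, Q, H, Q, rest, rest, Q, rest, rest, rest, H

sku=M14: supplier='Acme' → outer ELSE → rest
sku=M18: supplier='Acme' → outer ELSE → rest
sku=M21: supplier='Globex' → inner[ELSE] → J
sku=M22: supplier='Acme' → outer ELSE → rest
sku=M24: supplier='Globex' → inner[price < 311] → Q
sku=M31: supplier='Soylent' → inner[stock < 249] → H
sku=M34: supplier='Globex' → inner[price < 311] → Q
sku=M61: supplier='Umbra' → outer ELSE → rest
sku=M70: supplier='Acme' → outer ELSE → rest
sku=M79: supplier='Globex' → inner[price < 311] → Q
sku=M81: supplier='Initech' → outer ELSE → rest
sku=M91: supplier='Initech' → outer ELSE → rest
sku=M92: supplier='Umbra' → outer ELSE → rest
sku=M99: supplier='Soylent' → inner[stock < 249] → H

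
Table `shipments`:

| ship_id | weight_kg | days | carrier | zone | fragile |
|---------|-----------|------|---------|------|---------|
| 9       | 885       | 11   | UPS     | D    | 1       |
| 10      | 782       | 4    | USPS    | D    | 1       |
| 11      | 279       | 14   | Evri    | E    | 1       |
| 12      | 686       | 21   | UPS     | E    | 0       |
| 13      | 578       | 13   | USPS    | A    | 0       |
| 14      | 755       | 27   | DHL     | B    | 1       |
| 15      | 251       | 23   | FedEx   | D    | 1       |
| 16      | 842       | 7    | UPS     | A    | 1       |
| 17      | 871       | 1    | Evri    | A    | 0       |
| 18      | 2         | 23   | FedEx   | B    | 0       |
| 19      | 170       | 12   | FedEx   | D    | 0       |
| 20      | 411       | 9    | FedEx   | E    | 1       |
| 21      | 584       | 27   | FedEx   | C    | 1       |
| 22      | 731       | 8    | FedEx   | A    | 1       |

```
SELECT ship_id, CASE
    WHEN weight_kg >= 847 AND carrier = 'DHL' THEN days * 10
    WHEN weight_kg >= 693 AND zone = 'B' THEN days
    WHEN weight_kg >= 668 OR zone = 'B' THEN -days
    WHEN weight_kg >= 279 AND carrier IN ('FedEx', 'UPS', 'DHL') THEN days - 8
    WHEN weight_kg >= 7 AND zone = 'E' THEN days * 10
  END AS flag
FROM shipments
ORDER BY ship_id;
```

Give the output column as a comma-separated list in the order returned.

-11, -4, 140, -21, NULL, 27, NULL, -7, -1, -23, NULL, 1, 19, -8

ship_id=9: weight_kg >= 668 OR zone = 'B' → -11
ship_id=10: weight_kg >= 668 OR zone = 'B' → -4
ship_id=11: weight_kg >= 7 AND zone = 'E' → 140
ship_id=12: weight_kg >= 668 OR zone = 'B' → -21
ship_id=13: (no match → NULL) → NULL
ship_id=14: weight_kg >= 693 AND zone = 'B' → 27
ship_id=15: (no match → NULL) → NULL
ship_id=16: weight_kg >= 668 OR zone = 'B' → -7
ship_id=17: weight_kg >= 668 OR zone = 'B' → -1
ship_id=18: weight_kg >= 668 OR zone = 'B' → -23
ship_id=19: (no match → NULL) → NULL
ship_id=20: weight_kg >= 279 AND carrier IN ('FedEx', 'UPS', 'DHL') → 1
ship_id=21: weight_kg >= 279 AND carrier IN ('FedEx', 'UPS', 'DHL') → 19
ship_id=22: weight_kg >= 668 OR zone = 'B' → -8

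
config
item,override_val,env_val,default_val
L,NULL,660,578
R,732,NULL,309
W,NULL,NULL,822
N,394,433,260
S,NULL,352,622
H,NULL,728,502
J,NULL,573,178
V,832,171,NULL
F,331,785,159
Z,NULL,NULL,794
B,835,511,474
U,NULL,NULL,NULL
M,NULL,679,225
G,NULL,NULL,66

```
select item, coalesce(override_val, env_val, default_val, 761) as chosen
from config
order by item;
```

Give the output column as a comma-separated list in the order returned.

835, 331, 66, 728, 573, 660, 679, 394, 732, 352, 761, 832, 822, 794

item=B: override_val=835 → 835
item=F: override_val=331 → 331
item=G: override_val=NULL, env_val=NULL, default_val=66 → 66
item=H: override_val=NULL, env_val=728 → 728
item=J: override_val=NULL, env_val=573 → 573
item=L: override_val=NULL, env_val=660 → 660
item=M: override_val=NULL, env_val=679 → 679
item=N: override_val=394 → 394
item=R: override_val=732 → 732
item=S: override_val=NULL, env_val=352 → 352
item=U: override_val=NULL, env_val=NULL, default_val=NULL, → literal 761 → 761
item=V: override_val=832 → 832
item=W: override_val=NULL, env_val=NULL, default_val=822 → 822
item=Z: override_val=NULL, env_val=NULL, default_val=794 → 794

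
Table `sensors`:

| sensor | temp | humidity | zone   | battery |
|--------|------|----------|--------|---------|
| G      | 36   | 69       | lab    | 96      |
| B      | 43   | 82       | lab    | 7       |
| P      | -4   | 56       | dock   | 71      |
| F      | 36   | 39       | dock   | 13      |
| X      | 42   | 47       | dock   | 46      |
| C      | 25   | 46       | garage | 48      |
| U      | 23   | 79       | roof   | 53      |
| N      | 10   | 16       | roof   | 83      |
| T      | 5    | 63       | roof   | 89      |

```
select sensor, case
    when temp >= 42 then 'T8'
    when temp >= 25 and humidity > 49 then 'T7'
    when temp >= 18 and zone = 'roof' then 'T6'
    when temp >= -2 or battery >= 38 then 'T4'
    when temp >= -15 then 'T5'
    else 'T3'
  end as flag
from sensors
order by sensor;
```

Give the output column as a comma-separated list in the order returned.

T8, T4, T4, T7, T4, T4, T4, T6, T8

sensor=B: temp >= 42 → T8
sensor=C: temp >= -2 or battery >= 38 → T4
sensor=F: temp >= -2 or battery >= 38 → T4
sensor=G: temp >= 25 and humidity > 49 → T7
sensor=N: temp >= -2 or battery >= 38 → T4
sensor=P: temp >= -2 or battery >= 38 → T4
sensor=T: temp >= -2 or battery >= 38 → T4
sensor=U: temp >= 18 and zone = 'roof' → T6
sensor=X: temp >= 42 → T8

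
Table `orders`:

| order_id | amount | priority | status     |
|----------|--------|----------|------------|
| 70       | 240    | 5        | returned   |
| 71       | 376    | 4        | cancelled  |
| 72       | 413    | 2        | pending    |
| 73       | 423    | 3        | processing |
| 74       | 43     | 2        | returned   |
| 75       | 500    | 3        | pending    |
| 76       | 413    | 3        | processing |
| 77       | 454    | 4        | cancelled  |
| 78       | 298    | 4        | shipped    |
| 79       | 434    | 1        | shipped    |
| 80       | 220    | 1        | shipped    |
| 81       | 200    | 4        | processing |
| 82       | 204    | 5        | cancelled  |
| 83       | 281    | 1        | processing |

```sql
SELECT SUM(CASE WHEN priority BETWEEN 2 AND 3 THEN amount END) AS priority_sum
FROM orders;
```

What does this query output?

order_id=70: ✗
order_id=71: ✗
order_id=72: ✓ → 413
order_id=73: ✓ → 423
order_id=74: ✓ → 43
order_id=75: ✓ → 500
order_id=76: ✓ → 413
order_id=77: ✗
order_id=78: ✗
order_id=79: ✗
order_id=80: ✗
order_id=81: ✗
order_id=82: ✗
order_id=83: ✗
priority_sum = 413 + 423 + 43 + 500 + 413 = 1792

1792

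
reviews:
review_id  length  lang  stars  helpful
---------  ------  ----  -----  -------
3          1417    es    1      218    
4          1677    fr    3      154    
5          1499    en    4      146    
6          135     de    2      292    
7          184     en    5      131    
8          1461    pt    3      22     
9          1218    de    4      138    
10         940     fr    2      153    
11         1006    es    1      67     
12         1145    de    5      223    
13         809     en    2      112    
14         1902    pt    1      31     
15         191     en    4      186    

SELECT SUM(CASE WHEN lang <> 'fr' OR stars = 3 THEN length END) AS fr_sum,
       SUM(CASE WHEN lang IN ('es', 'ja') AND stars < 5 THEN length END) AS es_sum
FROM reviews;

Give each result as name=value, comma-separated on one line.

fr_sum=12644, es_sum=2423

[fr_sum: lang <> 'fr' OR stars = 3]
review_id=3: ✓ → 1417
review_id=4: ✓ → 1677
review_id=5: ✓ → 1499
review_id=6: ✓ → 135
review_id=7: ✓ → 184
review_id=8: ✓ → 1461
review_id=9: ✓ → 1218
review_id=10: ✗
review_id=11: ✓ → 1006
review_id=12: ✓ → 1145
review_id=13: ✓ → 809
review_id=14: ✓ → 1902
review_id=15: ✓ → 191
fr_sum = 1417 + 1677 + 1499 + 135 + 184 + 1461 + 1218 + 1006 + 1145 + 809 + 1902 + 191 = 12644
—
[es_sum: lang IN ('es', 'ja') AND stars < 5]
review_id=3: ✓ → 1417
review_id=4: ✗
review_id=5: ✗
review_id=6: ✗
review_id=7: ✗
review_id=8: ✗
review_id=9: ✗
review_id=10: ✗
review_id=11: ✓ → 1006
review_id=12: ✗
review_id=13: ✗
review_id=14: ✗
review_id=15: ✗
es_sum = 1417 + 1006 = 2423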